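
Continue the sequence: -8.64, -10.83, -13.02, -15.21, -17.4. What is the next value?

Differences: -10.83 - -8.64 = -2.19
This is an arithmetic sequence with common difference d = -2.19.
Next term = -17.4 + -2.19 = -19.59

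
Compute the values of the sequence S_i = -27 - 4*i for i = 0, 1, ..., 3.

This is an arithmetic sequence.
i=0: S_0 = -27 + -4*0 = -27
i=1: S_1 = -27 + -4*1 = -31
i=2: S_2 = -27 + -4*2 = -35
i=3: S_3 = -27 + -4*3 = -39
The first 4 terms are: [-27, -31, -35, -39]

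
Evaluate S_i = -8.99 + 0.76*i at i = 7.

S_7 = -8.99 + 0.76*7 = -8.99 + 5.32 = -3.67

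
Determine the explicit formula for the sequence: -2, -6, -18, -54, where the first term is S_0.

Check ratios: -6 / -2 = 3.0
Common ratio r = 3.
First term a = -2.
Formula: S_i = -2 * 3^i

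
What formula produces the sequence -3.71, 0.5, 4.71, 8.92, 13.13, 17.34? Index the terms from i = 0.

Check differences: 0.5 - -3.71 = 4.21
4.71 - 0.5 = 4.21
Common difference d = 4.21.
First term a = -3.71.
Formula: S_i = -3.71 + 4.21*i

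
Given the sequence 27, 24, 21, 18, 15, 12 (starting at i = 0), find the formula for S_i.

Check differences: 24 - 27 = -3
21 - 24 = -3
Common difference d = -3.
First term a = 27.
Formula: S_i = 27 - 3*i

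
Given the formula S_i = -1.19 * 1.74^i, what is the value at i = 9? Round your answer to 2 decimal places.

S_9 = -1.19 * 1.74^9 ≈ -1.19 * 146.1986 ≈ -173.98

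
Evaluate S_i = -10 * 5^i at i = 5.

S_5 = -10 * 5^5 = -10 * 3125 = -31250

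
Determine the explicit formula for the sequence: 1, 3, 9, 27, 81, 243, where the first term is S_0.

Check ratios: 3 / 1 = 3.0
Common ratio r = 3.
First term a = 1.
Formula: S_i = 1 * 3^i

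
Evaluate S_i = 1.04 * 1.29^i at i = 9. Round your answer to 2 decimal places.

S_9 = 1.04 * 1.29^9 ≈ 1.04 * 9.8925 ≈ 10.29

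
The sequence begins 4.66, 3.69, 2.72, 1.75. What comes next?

Differences: 3.69 - 4.66 = -0.97
This is an arithmetic sequence with common difference d = -0.97.
Next term = 1.75 + -0.97 = 0.78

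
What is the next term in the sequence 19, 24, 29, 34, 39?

Differences: 24 - 19 = 5
This is an arithmetic sequence with common difference d = 5.
Next term = 39 + 5 = 44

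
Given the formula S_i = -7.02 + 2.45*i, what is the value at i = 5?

S_5 = -7.02 + 2.45*5 = -7.02 + 12.25 = 5.23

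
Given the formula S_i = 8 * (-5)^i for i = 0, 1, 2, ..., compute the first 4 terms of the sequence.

This is a geometric sequence.
i=0: S_0 = 8 * (-5)^0 = 8
i=1: S_1 = 8 * (-5)^1 = -40
i=2: S_2 = 8 * (-5)^2 = 200
i=3: S_3 = 8 * (-5)^3 = -1000
The first 4 terms are: [8, -40, 200, -1000]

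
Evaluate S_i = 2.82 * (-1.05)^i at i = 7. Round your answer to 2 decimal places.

S_7 = 2.82 * (-1.05)^7 ≈ 2.82 * -1.4071 ≈ -3.97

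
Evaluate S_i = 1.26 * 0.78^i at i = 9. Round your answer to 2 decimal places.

S_9 = 1.26 * 0.78^9 ≈ 1.26 * 0.1069 ≈ 0.13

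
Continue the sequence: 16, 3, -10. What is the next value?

Differences: 3 - 16 = -13
This is an arithmetic sequence with common difference d = -13.
Next term = -10 + -13 = -23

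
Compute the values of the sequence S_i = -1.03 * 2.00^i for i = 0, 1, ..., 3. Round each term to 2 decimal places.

This is a geometric sequence.
i=0: S_0 = -1.03 * 2.0^0 = -1.03
i=1: S_1 = -1.03 * 2.0^1 = -2.06
i=2: S_2 = -1.03 * 2.0^2 = -4.12
i=3: S_3 = -1.03 * 2.0^3 = -8.24
The first 4 terms are: [-1.03, -2.06, -4.12, -8.24]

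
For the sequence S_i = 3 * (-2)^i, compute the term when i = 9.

S_9 = 3 * (-2)^9 = 3 * -512 = -1536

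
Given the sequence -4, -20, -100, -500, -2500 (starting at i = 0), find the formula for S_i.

Check ratios: -20 / -4 = 5.0
Common ratio r = 5.
First term a = -4.
Formula: S_i = -4 * 5^i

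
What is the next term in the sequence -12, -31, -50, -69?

Differences: -31 - -12 = -19
This is an arithmetic sequence with common difference d = -19.
Next term = -69 + -19 = -88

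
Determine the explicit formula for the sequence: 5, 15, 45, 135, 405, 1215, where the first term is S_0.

Check ratios: 15 / 5 = 3.0
Common ratio r = 3.
First term a = 5.
Formula: S_i = 5 * 3^i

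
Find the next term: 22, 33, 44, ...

Differences: 33 - 22 = 11
This is an arithmetic sequence with common difference d = 11.
Next term = 44 + 11 = 55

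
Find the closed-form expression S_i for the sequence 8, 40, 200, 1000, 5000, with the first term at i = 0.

Check ratios: 40 / 8 = 5.0
Common ratio r = 5.
First term a = 8.
Formula: S_i = 8 * 5^i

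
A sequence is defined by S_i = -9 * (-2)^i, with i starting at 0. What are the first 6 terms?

This is a geometric sequence.
i=0: S_0 = -9 * (-2)^0 = -9
i=1: S_1 = -9 * (-2)^1 = 18
i=2: S_2 = -9 * (-2)^2 = -36
i=3: S_3 = -9 * (-2)^3 = 72
i=4: S_4 = -9 * (-2)^4 = -144
i=5: S_5 = -9 * (-2)^5 = 288
The first 6 terms are: [-9, 18, -36, 72, -144, 288]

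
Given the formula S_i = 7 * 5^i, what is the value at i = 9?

S_9 = 7 * 5^9 = 7 * 1953125 = 13671875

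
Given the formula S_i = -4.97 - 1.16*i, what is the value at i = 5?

S_5 = -4.97 + -1.16*5 = -4.97 + -5.8 = -10.77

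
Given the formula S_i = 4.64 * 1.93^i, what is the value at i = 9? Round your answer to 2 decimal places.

S_9 = 4.64 * 1.93^9 ≈ 4.64 * 371.5487 ≈ 1723.99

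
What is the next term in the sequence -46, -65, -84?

Differences: -65 - -46 = -19
This is an arithmetic sequence with common difference d = -19.
Next term = -84 + -19 = -103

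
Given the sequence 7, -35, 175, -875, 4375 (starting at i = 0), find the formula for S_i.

Check ratios: -35 / 7 = -5.0
Common ratio r = -5.
First term a = 7.
Formula: S_i = 7 * (-5)^i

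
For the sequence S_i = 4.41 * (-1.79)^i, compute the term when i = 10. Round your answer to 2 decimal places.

S_10 = 4.41 * (-1.79)^10 ≈ 4.41 * 337.6994 ≈ 1489.25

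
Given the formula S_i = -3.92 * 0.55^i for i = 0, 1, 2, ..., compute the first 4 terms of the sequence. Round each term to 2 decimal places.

This is a geometric sequence.
i=0: S_0 = -3.92 * 0.55^0 = -3.92
i=1: S_1 = -3.92 * 0.55^1 ≈ -2.16
i=2: S_2 = -3.92 * 0.55^2 ≈ -1.19
i=3: S_3 = -3.92 * 0.55^3 ≈ -0.65
The first 4 terms are: [-3.92, -2.16, -1.19, -0.65]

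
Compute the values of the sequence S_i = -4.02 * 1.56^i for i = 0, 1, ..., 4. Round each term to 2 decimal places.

This is a geometric sequence.
i=0: S_0 = -4.02 * 1.56^0 = -4.02
i=1: S_1 = -4.02 * 1.56^1 ≈ -6.27
i=2: S_2 = -4.02 * 1.56^2 ≈ -9.78
i=3: S_3 = -4.02 * 1.56^3 ≈ -15.26
i=4: S_4 = -4.02 * 1.56^4 ≈ -23.81
The first 5 terms are: [-4.02, -6.27, -9.78, -15.26, -23.81]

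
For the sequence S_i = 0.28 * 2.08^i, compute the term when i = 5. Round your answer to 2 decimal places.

S_5 = 0.28 * 2.08^5 ≈ 0.28 * 38.9329 ≈ 10.9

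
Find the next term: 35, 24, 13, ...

Differences: 24 - 35 = -11
This is an arithmetic sequence with common difference d = -11.
Next term = 13 + -11 = 2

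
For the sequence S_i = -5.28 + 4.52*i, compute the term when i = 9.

S_9 = -5.28 + 4.52*9 = -5.28 + 40.68 = 35.4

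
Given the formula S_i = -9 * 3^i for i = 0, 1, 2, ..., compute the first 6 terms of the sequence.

This is a geometric sequence.
i=0: S_0 = -9 * 3^0 = -9
i=1: S_1 = -9 * 3^1 = -27
i=2: S_2 = -9 * 3^2 = -81
i=3: S_3 = -9 * 3^3 = -243
i=4: S_4 = -9 * 3^4 = -729
i=5: S_5 = -9 * 3^5 = -2187
The first 6 terms are: [-9, -27, -81, -243, -729, -2187]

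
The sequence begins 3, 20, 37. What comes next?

Differences: 20 - 3 = 17
This is an arithmetic sequence with common difference d = 17.
Next term = 37 + 17 = 54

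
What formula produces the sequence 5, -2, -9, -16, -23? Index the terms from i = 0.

Check differences: -2 - 5 = -7
-9 - -2 = -7
Common difference d = -7.
First term a = 5.
Formula: S_i = 5 - 7*i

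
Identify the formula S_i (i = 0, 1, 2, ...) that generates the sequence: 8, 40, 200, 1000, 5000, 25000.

Check ratios: 40 / 8 = 5.0
Common ratio r = 5.
First term a = 8.
Formula: S_i = 8 * 5^i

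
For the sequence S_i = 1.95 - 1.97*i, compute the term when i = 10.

S_10 = 1.95 + -1.97*10 = 1.95 + -19.7 = -17.75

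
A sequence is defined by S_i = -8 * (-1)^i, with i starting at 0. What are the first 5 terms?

This is a geometric sequence.
i=0: S_0 = -8 * (-1)^0 = -8
i=1: S_1 = -8 * (-1)^1 = 8
i=2: S_2 = -8 * (-1)^2 = -8
i=3: S_3 = -8 * (-1)^3 = 8
i=4: S_4 = -8 * (-1)^4 = -8
The first 5 terms are: [-8, 8, -8, 8, -8]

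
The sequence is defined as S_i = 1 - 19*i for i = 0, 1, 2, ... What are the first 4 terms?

This is an arithmetic sequence.
i=0: S_0 = 1 + -19*0 = 1
i=1: S_1 = 1 + -19*1 = -18
i=2: S_2 = 1 + -19*2 = -37
i=3: S_3 = 1 + -19*3 = -56
The first 4 terms are: [1, -18, -37, -56]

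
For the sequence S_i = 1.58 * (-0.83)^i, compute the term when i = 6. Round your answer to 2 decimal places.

S_6 = 1.58 * (-0.83)^6 ≈ 1.58 * 0.3269 ≈ 0.52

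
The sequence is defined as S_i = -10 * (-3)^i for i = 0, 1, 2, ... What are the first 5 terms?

This is a geometric sequence.
i=0: S_0 = -10 * (-3)^0 = -10
i=1: S_1 = -10 * (-3)^1 = 30
i=2: S_2 = -10 * (-3)^2 = -90
i=3: S_3 = -10 * (-3)^3 = 270
i=4: S_4 = -10 * (-3)^4 = -810
The first 5 terms are: [-10, 30, -90, 270, -810]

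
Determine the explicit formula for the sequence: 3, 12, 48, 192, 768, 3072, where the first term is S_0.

Check ratios: 12 / 3 = 4.0
Common ratio r = 4.
First term a = 3.
Formula: S_i = 3 * 4^i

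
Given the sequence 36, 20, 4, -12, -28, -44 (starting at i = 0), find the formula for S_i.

Check differences: 20 - 36 = -16
4 - 20 = -16
Common difference d = -16.
First term a = 36.
Formula: S_i = 36 - 16*i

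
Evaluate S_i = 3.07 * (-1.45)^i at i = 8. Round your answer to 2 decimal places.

S_8 = 3.07 * (-1.45)^8 ≈ 3.07 * 19.5409 ≈ 59.99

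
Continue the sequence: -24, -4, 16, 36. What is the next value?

Differences: -4 - -24 = 20
This is an arithmetic sequence with common difference d = 20.
Next term = 36 + 20 = 56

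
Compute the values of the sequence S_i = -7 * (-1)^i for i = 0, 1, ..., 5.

This is a geometric sequence.
i=0: S_0 = -7 * (-1)^0 = -7
i=1: S_1 = -7 * (-1)^1 = 7
i=2: S_2 = -7 * (-1)^2 = -7
i=3: S_3 = -7 * (-1)^3 = 7
i=4: S_4 = -7 * (-1)^4 = -7
i=5: S_5 = -7 * (-1)^5 = 7
The first 6 terms are: [-7, 7, -7, 7, -7, 7]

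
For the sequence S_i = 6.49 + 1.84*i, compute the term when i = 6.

S_6 = 6.49 + 1.84*6 = 6.49 + 11.04 = 17.53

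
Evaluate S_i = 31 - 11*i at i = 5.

S_5 = 31 + -11*5 = 31 + -55 = -24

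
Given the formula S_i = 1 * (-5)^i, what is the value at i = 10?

S_10 = 1 * (-5)^10 = 1 * 9765625 = 9765625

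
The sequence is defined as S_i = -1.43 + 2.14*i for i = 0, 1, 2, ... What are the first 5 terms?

This is an arithmetic sequence.
i=0: S_0 = -1.43 + 2.14*0 = -1.43
i=1: S_1 = -1.43 + 2.14*1 = 0.71
i=2: S_2 = -1.43 + 2.14*2 = 2.85
i=3: S_3 = -1.43 + 2.14*3 = 4.99
i=4: S_4 = -1.43 + 2.14*4 = 7.13
The first 5 terms are: [-1.43, 0.71, 2.85, 4.99, 7.13]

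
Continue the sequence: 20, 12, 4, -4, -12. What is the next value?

Differences: 12 - 20 = -8
This is an arithmetic sequence with common difference d = -8.
Next term = -12 + -8 = -20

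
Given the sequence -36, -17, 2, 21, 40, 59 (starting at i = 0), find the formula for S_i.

Check differences: -17 - -36 = 19
2 - -17 = 19
Common difference d = 19.
First term a = -36.
Formula: S_i = -36 + 19*i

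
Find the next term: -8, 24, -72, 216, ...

Ratios: 24 / -8 = -3.0
This is a geometric sequence with common ratio r = -3.
Next term = 216 * -3 = -648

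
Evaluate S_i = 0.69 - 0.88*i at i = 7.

S_7 = 0.69 + -0.88*7 = 0.69 + -6.16 = -5.47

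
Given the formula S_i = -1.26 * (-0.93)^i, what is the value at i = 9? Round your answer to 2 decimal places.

S_9 = -1.26 * (-0.93)^9 ≈ -1.26 * -0.5204 ≈ 0.66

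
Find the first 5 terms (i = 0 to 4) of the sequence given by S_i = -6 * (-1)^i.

This is a geometric sequence.
i=0: S_0 = -6 * (-1)^0 = -6
i=1: S_1 = -6 * (-1)^1 = 6
i=2: S_2 = -6 * (-1)^2 = -6
i=3: S_3 = -6 * (-1)^3 = 6
i=4: S_4 = -6 * (-1)^4 = -6
The first 5 terms are: [-6, 6, -6, 6, -6]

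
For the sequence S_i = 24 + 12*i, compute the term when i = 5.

S_5 = 24 + 12*5 = 24 + 60 = 84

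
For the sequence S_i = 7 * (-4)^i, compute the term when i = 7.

S_7 = 7 * (-4)^7 = 7 * -16384 = -114688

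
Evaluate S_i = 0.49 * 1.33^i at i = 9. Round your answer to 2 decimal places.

S_9 = 0.49 * 1.33^9 ≈ 0.49 * 13.0216 ≈ 6.38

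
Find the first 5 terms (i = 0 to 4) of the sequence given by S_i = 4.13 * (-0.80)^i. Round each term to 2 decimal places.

This is a geometric sequence.
i=0: S_0 = 4.13 * (-0.8)^0 = 4.13
i=1: S_1 = 4.13 * (-0.8)^1 ≈ -3.3
i=2: S_2 = 4.13 * (-0.8)^2 ≈ 2.64
i=3: S_3 = 4.13 * (-0.8)^3 ≈ -2.11
i=4: S_4 = 4.13 * (-0.8)^4 ≈ 1.69
The first 5 terms are: [4.13, -3.3, 2.64, -2.11, 1.69]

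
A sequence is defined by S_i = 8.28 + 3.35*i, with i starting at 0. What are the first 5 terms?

This is an arithmetic sequence.
i=0: S_0 = 8.28 + 3.35*0 = 8.28
i=1: S_1 = 8.28 + 3.35*1 = 11.63
i=2: S_2 = 8.28 + 3.35*2 = 14.98
i=3: S_3 = 8.28 + 3.35*3 = 18.33
i=4: S_4 = 8.28 + 3.35*4 = 21.68
The first 5 terms are: [8.28, 11.63, 14.98, 18.33, 21.68]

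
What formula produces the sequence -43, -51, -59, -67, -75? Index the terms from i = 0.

Check differences: -51 - -43 = -8
-59 - -51 = -8
Common difference d = -8.
First term a = -43.
Formula: S_i = -43 - 8*i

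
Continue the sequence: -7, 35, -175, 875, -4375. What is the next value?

Ratios: 35 / -7 = -5.0
This is a geometric sequence with common ratio r = -5.
Next term = -4375 * -5 = 21875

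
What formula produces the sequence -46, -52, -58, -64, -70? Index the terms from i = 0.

Check differences: -52 - -46 = -6
-58 - -52 = -6
Common difference d = -6.
First term a = -46.
Formula: S_i = -46 - 6*i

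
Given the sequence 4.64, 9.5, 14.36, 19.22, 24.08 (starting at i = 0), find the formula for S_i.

Check differences: 9.5 - 4.64 = 4.86
14.36 - 9.5 = 4.86
Common difference d = 4.86.
First term a = 4.64.
Formula: S_i = 4.64 + 4.86*i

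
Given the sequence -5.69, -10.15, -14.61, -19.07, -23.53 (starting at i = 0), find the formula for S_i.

Check differences: -10.15 - -5.69 = -4.46
-14.61 - -10.15 = -4.46
Common difference d = -4.46.
First term a = -5.69.
Formula: S_i = -5.69 - 4.46*i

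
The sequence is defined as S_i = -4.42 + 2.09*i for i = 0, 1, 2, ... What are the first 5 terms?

This is an arithmetic sequence.
i=0: S_0 = -4.42 + 2.09*0 = -4.42
i=1: S_1 = -4.42 + 2.09*1 = -2.33
i=2: S_2 = -4.42 + 2.09*2 = -0.24
i=3: S_3 = -4.42 + 2.09*3 = 1.85
i=4: S_4 = -4.42 + 2.09*4 = 3.94
The first 5 terms are: [-4.42, -2.33, -0.24, 1.85, 3.94]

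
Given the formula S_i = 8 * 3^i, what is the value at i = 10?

S_10 = 8 * 3^10 = 8 * 59049 = 472392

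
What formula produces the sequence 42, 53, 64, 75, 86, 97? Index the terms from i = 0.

Check differences: 53 - 42 = 11
64 - 53 = 11
Common difference d = 11.
First term a = 42.
Formula: S_i = 42 + 11*i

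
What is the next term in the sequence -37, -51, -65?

Differences: -51 - -37 = -14
This is an arithmetic sequence with common difference d = -14.
Next term = -65 + -14 = -79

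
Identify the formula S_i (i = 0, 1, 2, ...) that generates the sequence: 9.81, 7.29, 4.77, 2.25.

Check differences: 7.29 - 9.81 = -2.52
4.77 - 7.29 = -2.52
Common difference d = -2.52.
First term a = 9.81.
Formula: S_i = 9.81 - 2.52*i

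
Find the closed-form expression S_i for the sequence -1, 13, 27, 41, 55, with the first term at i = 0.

Check differences: 13 - -1 = 14
27 - 13 = 14
Common difference d = 14.
First term a = -1.
Formula: S_i = -1 + 14*i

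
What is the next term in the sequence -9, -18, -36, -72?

Ratios: -18 / -9 = 2.0
This is a geometric sequence with common ratio r = 2.
Next term = -72 * 2 = -144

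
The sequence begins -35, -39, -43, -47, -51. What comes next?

Differences: -39 - -35 = -4
This is an arithmetic sequence with common difference d = -4.
Next term = -51 + -4 = -55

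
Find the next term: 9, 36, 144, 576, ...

Ratios: 36 / 9 = 4.0
This is a geometric sequence with common ratio r = 4.
Next term = 576 * 4 = 2304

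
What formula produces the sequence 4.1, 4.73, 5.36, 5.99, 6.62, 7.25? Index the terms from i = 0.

Check differences: 4.73 - 4.1 = 0.63
5.36 - 4.73 = 0.63
Common difference d = 0.63.
First term a = 4.1.
Formula: S_i = 4.10 + 0.63*i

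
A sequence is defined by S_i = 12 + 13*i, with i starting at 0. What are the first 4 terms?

This is an arithmetic sequence.
i=0: S_0 = 12 + 13*0 = 12
i=1: S_1 = 12 + 13*1 = 25
i=2: S_2 = 12 + 13*2 = 38
i=3: S_3 = 12 + 13*3 = 51
The first 4 terms are: [12, 25, 38, 51]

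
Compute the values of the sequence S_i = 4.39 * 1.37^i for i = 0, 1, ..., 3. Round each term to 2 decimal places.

This is a geometric sequence.
i=0: S_0 = 4.39 * 1.37^0 = 4.39
i=1: S_1 = 4.39 * 1.37^1 ≈ 6.01
i=2: S_2 = 4.39 * 1.37^2 ≈ 8.24
i=3: S_3 = 4.39 * 1.37^3 ≈ 11.29
The first 4 terms are: [4.39, 6.01, 8.24, 11.29]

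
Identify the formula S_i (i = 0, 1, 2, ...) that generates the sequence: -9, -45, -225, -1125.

Check ratios: -45 / -9 = 5.0
Common ratio r = 5.
First term a = -9.
Formula: S_i = -9 * 5^i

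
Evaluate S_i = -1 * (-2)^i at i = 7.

S_7 = -1 * (-2)^7 = -1 * -128 = 128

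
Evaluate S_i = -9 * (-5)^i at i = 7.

S_7 = -9 * (-5)^7 = -9 * -78125 = 703125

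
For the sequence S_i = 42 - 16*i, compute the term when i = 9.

S_9 = 42 + -16*9 = 42 + -144 = -102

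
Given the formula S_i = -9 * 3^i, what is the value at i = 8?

S_8 = -9 * 3^8 = -9 * 6561 = -59049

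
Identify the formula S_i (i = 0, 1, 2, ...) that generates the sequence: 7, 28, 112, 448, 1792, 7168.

Check ratios: 28 / 7 = 4.0
Common ratio r = 4.
First term a = 7.
Formula: S_i = 7 * 4^i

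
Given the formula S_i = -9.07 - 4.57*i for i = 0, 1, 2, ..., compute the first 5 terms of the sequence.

This is an arithmetic sequence.
i=0: S_0 = -9.07 + -4.57*0 = -9.07
i=1: S_1 = -9.07 + -4.57*1 = -13.64
i=2: S_2 = -9.07 + -4.57*2 = -18.21
i=3: S_3 = -9.07 + -4.57*3 = -22.78
i=4: S_4 = -9.07 + -4.57*4 = -27.35
The first 5 terms are: [-9.07, -13.64, -18.21, -22.78, -27.35]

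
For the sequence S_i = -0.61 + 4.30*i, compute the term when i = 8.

S_8 = -0.61 + 4.3*8 = -0.61 + 34.4 = 33.79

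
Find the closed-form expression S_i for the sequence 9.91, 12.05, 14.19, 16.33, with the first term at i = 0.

Check differences: 12.05 - 9.91 = 2.14
14.19 - 12.05 = 2.14
Common difference d = 2.14.
First term a = 9.91.
Formula: S_i = 9.91 + 2.14*i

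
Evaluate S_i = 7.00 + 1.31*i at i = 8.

S_8 = 7.0 + 1.31*8 = 7.0 + 10.48 = 17.48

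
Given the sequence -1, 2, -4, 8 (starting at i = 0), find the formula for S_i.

Check ratios: 2 / -1 = -2.0
Common ratio r = -2.
First term a = -1.
Formula: S_i = -1 * (-2)^i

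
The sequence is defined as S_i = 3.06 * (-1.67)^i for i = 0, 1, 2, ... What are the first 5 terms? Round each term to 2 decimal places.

This is a geometric sequence.
i=0: S_0 = 3.06 * (-1.67)^0 = 3.06
i=1: S_1 = 3.06 * (-1.67)^1 ≈ -5.11
i=2: S_2 = 3.06 * (-1.67)^2 ≈ 8.53
i=3: S_3 = 3.06 * (-1.67)^3 ≈ -14.25
i=4: S_4 = 3.06 * (-1.67)^4 ≈ 23.8
The first 5 terms are: [3.06, -5.11, 8.53, -14.25, 23.8]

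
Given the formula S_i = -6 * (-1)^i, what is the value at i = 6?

S_6 = -6 * (-1)^6 = -6 * 1 = -6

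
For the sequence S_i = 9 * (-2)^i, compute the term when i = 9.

S_9 = 9 * (-2)^9 = 9 * -512 = -4608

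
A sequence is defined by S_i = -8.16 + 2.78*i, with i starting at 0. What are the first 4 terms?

This is an arithmetic sequence.
i=0: S_0 = -8.16 + 2.78*0 = -8.16
i=1: S_1 = -8.16 + 2.78*1 = -5.38
i=2: S_2 = -8.16 + 2.78*2 = -2.6
i=3: S_3 = -8.16 + 2.78*3 = 0.18
The first 4 terms are: [-8.16, -5.38, -2.6, 0.18]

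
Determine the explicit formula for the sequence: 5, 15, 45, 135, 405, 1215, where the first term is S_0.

Check ratios: 15 / 5 = 3.0
Common ratio r = 3.
First term a = 5.
Formula: S_i = 5 * 3^i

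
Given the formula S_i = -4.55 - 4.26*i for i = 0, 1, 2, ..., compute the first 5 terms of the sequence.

This is an arithmetic sequence.
i=0: S_0 = -4.55 + -4.26*0 = -4.55
i=1: S_1 = -4.55 + -4.26*1 = -8.81
i=2: S_2 = -4.55 + -4.26*2 = -13.07
i=3: S_3 = -4.55 + -4.26*3 = -17.33
i=4: S_4 = -4.55 + -4.26*4 = -21.59
The first 5 terms are: [-4.55, -8.81, -13.07, -17.33, -21.59]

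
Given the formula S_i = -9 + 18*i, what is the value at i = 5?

S_5 = -9 + 18*5 = -9 + 90 = 81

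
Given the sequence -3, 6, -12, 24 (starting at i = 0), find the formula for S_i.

Check ratios: 6 / -3 = -2.0
Common ratio r = -2.
First term a = -3.
Formula: S_i = -3 * (-2)^i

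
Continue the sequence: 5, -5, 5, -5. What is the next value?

Ratios: -5 / 5 = -1.0
This is a geometric sequence with common ratio r = -1.
Next term = -5 * -1 = 5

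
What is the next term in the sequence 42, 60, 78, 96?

Differences: 60 - 42 = 18
This is an arithmetic sequence with common difference d = 18.
Next term = 96 + 18 = 114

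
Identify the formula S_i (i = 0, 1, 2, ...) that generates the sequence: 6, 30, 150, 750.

Check ratios: 30 / 6 = 5.0
Common ratio r = 5.
First term a = 6.
Formula: S_i = 6 * 5^i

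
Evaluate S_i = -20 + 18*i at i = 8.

S_8 = -20 + 18*8 = -20 + 144 = 124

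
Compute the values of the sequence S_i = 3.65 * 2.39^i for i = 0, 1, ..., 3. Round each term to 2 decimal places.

This is a geometric sequence.
i=0: S_0 = 3.65 * 2.39^0 = 3.65
i=1: S_1 = 3.65 * 2.39^1 ≈ 8.72
i=2: S_2 = 3.65 * 2.39^2 ≈ 20.85
i=3: S_3 = 3.65 * 2.39^3 ≈ 49.83
The first 4 terms are: [3.65, 8.72, 20.85, 49.83]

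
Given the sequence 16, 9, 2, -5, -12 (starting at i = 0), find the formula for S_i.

Check differences: 9 - 16 = -7
2 - 9 = -7
Common difference d = -7.
First term a = 16.
Formula: S_i = 16 - 7*i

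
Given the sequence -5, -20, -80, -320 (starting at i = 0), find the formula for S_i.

Check ratios: -20 / -5 = 4.0
Common ratio r = 4.
First term a = -5.
Formula: S_i = -5 * 4^i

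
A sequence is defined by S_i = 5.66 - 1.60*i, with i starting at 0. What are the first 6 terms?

This is an arithmetic sequence.
i=0: S_0 = 5.66 + -1.6*0 = 5.66
i=1: S_1 = 5.66 + -1.6*1 = 4.06
i=2: S_2 = 5.66 + -1.6*2 = 2.46
i=3: S_3 = 5.66 + -1.6*3 = 0.86
i=4: S_4 = 5.66 + -1.6*4 = -0.74
i=5: S_5 = 5.66 + -1.6*5 = -2.34
The first 6 terms are: [5.66, 4.06, 2.46, 0.86, -0.74, -2.34]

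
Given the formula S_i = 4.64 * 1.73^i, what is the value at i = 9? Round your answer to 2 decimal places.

S_9 = 4.64 * 1.73^9 ≈ 4.64 * 138.8081 ≈ 644.07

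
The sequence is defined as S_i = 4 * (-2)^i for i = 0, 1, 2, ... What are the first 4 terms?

This is a geometric sequence.
i=0: S_0 = 4 * (-2)^0 = 4
i=1: S_1 = 4 * (-2)^1 = -8
i=2: S_2 = 4 * (-2)^2 = 16
i=3: S_3 = 4 * (-2)^3 = -32
The first 4 terms are: [4, -8, 16, -32]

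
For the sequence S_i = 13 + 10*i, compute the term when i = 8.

S_8 = 13 + 10*8 = 13 + 80 = 93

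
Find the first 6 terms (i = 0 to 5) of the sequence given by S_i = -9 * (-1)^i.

This is a geometric sequence.
i=0: S_0 = -9 * (-1)^0 = -9
i=1: S_1 = -9 * (-1)^1 = 9
i=2: S_2 = -9 * (-1)^2 = -9
i=3: S_3 = -9 * (-1)^3 = 9
i=4: S_4 = -9 * (-1)^4 = -9
i=5: S_5 = -9 * (-1)^5 = 9
The first 6 terms are: [-9, 9, -9, 9, -9, 9]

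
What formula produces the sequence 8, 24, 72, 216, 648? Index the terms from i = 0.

Check ratios: 24 / 8 = 3.0
Common ratio r = 3.
First term a = 8.
Formula: S_i = 8 * 3^i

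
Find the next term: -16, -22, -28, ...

Differences: -22 - -16 = -6
This is an arithmetic sequence with common difference d = -6.
Next term = -28 + -6 = -34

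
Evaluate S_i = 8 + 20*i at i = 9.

S_9 = 8 + 20*9 = 8 + 180 = 188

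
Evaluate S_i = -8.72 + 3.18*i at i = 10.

S_10 = -8.72 + 3.18*10 = -8.72 + 31.8 = 23.08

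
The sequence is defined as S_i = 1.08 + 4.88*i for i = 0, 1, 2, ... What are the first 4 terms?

This is an arithmetic sequence.
i=0: S_0 = 1.08 + 4.88*0 = 1.08
i=1: S_1 = 1.08 + 4.88*1 = 5.96
i=2: S_2 = 1.08 + 4.88*2 = 10.84
i=3: S_3 = 1.08 + 4.88*3 = 15.72
The first 4 terms are: [1.08, 5.96, 10.84, 15.72]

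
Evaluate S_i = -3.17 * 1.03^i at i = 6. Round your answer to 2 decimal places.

S_6 = -3.17 * 1.03^6 ≈ -3.17 * 1.1941 ≈ -3.79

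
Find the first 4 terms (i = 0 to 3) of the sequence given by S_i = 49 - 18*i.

This is an arithmetic sequence.
i=0: S_0 = 49 + -18*0 = 49
i=1: S_1 = 49 + -18*1 = 31
i=2: S_2 = 49 + -18*2 = 13
i=3: S_3 = 49 + -18*3 = -5
The first 4 terms are: [49, 31, 13, -5]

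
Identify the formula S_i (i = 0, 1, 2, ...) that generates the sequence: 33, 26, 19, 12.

Check differences: 26 - 33 = -7
19 - 26 = -7
Common difference d = -7.
First term a = 33.
Formula: S_i = 33 - 7*i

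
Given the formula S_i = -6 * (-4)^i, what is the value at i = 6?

S_6 = -6 * (-4)^6 = -6 * 4096 = -24576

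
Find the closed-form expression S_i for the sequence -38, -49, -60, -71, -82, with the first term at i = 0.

Check differences: -49 - -38 = -11
-60 - -49 = -11
Common difference d = -11.
First term a = -38.
Formula: S_i = -38 - 11*i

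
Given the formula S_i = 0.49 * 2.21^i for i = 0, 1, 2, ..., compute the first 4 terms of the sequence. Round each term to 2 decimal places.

This is a geometric sequence.
i=0: S_0 = 0.49 * 2.21^0 = 0.49
i=1: S_1 = 0.49 * 2.21^1 ≈ 1.08
i=2: S_2 = 0.49 * 2.21^2 ≈ 2.39
i=3: S_3 = 0.49 * 2.21^3 ≈ 5.29
The first 4 terms are: [0.49, 1.08, 2.39, 5.29]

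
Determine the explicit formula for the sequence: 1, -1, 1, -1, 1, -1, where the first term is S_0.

Check ratios: -1 / 1 = -1.0
Common ratio r = -1.
First term a = 1.
Formula: S_i = 1 * (-1)^i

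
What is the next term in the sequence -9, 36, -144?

Ratios: 36 / -9 = -4.0
This is a geometric sequence with common ratio r = -4.
Next term = -144 * -4 = 576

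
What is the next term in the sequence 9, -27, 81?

Ratios: -27 / 9 = -3.0
This is a geometric sequence with common ratio r = -3.
Next term = 81 * -3 = -243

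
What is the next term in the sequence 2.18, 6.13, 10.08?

Differences: 6.13 - 2.18 = 3.95
This is an arithmetic sequence with common difference d = 3.95.
Next term = 10.08 + 3.95 = 14.03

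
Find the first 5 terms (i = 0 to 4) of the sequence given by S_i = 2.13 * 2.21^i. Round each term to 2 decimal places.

This is a geometric sequence.
i=0: S_0 = 2.13 * 2.21^0 = 2.13
i=1: S_1 = 2.13 * 2.21^1 ≈ 4.71
i=2: S_2 = 2.13 * 2.21^2 ≈ 10.4
i=3: S_3 = 2.13 * 2.21^3 ≈ 22.99
i=4: S_4 = 2.13 * 2.21^4 ≈ 50.81
The first 5 terms are: [2.13, 4.71, 10.4, 22.99, 50.81]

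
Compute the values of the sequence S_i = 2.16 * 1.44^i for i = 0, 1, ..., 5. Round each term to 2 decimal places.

This is a geometric sequence.
i=0: S_0 = 2.16 * 1.44^0 = 2.16
i=1: S_1 = 2.16 * 1.44^1 ≈ 3.11
i=2: S_2 = 2.16 * 1.44^2 ≈ 4.48
i=3: S_3 = 2.16 * 1.44^3 ≈ 6.45
i=4: S_4 = 2.16 * 1.44^4 ≈ 9.29
i=5: S_5 = 2.16 * 1.44^5 ≈ 13.37
The first 6 terms are: [2.16, 3.11, 4.48, 6.45, 9.29, 13.37]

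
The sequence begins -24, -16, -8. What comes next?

Differences: -16 - -24 = 8
This is an arithmetic sequence with common difference d = 8.
Next term = -8 + 8 = 0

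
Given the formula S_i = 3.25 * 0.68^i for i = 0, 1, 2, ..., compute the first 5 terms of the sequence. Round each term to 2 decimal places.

This is a geometric sequence.
i=0: S_0 = 3.25 * 0.68^0 = 3.25
i=1: S_1 = 3.25 * 0.68^1 = 2.21
i=2: S_2 = 3.25 * 0.68^2 ≈ 1.5
i=3: S_3 = 3.25 * 0.68^3 ≈ 1.02
i=4: S_4 = 3.25 * 0.68^4 ≈ 0.69
The first 5 terms are: [3.25, 2.21, 1.5, 1.02, 0.69]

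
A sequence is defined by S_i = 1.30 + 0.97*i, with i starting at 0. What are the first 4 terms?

This is an arithmetic sequence.
i=0: S_0 = 1.3 + 0.97*0 = 1.3
i=1: S_1 = 1.3 + 0.97*1 = 2.27
i=2: S_2 = 1.3 + 0.97*2 = 3.24
i=3: S_3 = 1.3 + 0.97*3 = 4.21
The first 4 terms are: [1.3, 2.27, 3.24, 4.21]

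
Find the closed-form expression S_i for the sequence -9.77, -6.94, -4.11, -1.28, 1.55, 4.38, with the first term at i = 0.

Check differences: -6.94 - -9.77 = 2.83
-4.11 - -6.94 = 2.83
Common difference d = 2.83.
First term a = -9.77.
Formula: S_i = -9.77 + 2.83*i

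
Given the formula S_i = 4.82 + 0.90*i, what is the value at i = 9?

S_9 = 4.82 + 0.9*9 = 4.82 + 8.1 = 12.92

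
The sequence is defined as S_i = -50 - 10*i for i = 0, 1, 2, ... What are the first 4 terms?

This is an arithmetic sequence.
i=0: S_0 = -50 + -10*0 = -50
i=1: S_1 = -50 + -10*1 = -60
i=2: S_2 = -50 + -10*2 = -70
i=3: S_3 = -50 + -10*3 = -80
The first 4 terms are: [-50, -60, -70, -80]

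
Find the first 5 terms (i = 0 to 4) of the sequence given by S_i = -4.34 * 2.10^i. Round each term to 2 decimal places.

This is a geometric sequence.
i=0: S_0 = -4.34 * 2.1^0 = -4.34
i=1: S_1 = -4.34 * 2.1^1 ≈ -9.11
i=2: S_2 = -4.34 * 2.1^2 ≈ -19.14
i=3: S_3 = -4.34 * 2.1^3 ≈ -40.19
i=4: S_4 = -4.34 * 2.1^4 ≈ -84.4
The first 5 terms are: [-4.34, -9.11, -19.14, -40.19, -84.4]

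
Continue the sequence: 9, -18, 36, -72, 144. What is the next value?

Ratios: -18 / 9 = -2.0
This is a geometric sequence with common ratio r = -2.
Next term = 144 * -2 = -288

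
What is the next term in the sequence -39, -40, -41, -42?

Differences: -40 - -39 = -1
This is an arithmetic sequence with common difference d = -1.
Next term = -42 + -1 = -43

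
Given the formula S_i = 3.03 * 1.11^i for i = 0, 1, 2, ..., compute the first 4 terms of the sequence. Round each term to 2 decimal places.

This is a geometric sequence.
i=0: S_0 = 3.03 * 1.11^0 = 3.03
i=1: S_1 = 3.03 * 1.11^1 ≈ 3.36
i=2: S_2 = 3.03 * 1.11^2 ≈ 3.73
i=3: S_3 = 3.03 * 1.11^3 ≈ 4.14
The first 4 terms are: [3.03, 3.36, 3.73, 4.14]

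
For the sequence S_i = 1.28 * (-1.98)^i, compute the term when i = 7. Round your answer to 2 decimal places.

S_7 = 1.28 * (-1.98)^7 ≈ 1.28 * -119.3044 ≈ -152.71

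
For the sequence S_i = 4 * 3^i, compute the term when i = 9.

S_9 = 4 * 3^9 = 4 * 19683 = 78732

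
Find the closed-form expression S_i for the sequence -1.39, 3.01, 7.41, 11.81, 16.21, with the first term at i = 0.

Check differences: 3.01 - -1.39 = 4.4
7.41 - 3.01 = 4.4
Common difference d = 4.4.
First term a = -1.39.
Formula: S_i = -1.39 + 4.40*i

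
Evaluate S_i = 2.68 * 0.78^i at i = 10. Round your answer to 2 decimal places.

S_10 = 2.68 * 0.78^10 ≈ 2.68 * 0.0834 ≈ 0.22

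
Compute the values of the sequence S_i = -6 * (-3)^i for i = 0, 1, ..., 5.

This is a geometric sequence.
i=0: S_0 = -6 * (-3)^0 = -6
i=1: S_1 = -6 * (-3)^1 = 18
i=2: S_2 = -6 * (-3)^2 = -54
i=3: S_3 = -6 * (-3)^3 = 162
i=4: S_4 = -6 * (-3)^4 = -486
i=5: S_5 = -6 * (-3)^5 = 1458
The first 6 terms are: [-6, 18, -54, 162, -486, 1458]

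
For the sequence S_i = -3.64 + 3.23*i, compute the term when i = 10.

S_10 = -3.64 + 3.23*10 = -3.64 + 32.3 = 28.66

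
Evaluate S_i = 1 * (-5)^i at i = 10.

S_10 = 1 * (-5)^10 = 1 * 9765625 = 9765625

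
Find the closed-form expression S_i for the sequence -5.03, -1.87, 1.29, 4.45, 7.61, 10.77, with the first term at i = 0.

Check differences: -1.87 - -5.03 = 3.16
1.29 - -1.87 = 3.16
Common difference d = 3.16.
First term a = -5.03.
Formula: S_i = -5.03 + 3.16*i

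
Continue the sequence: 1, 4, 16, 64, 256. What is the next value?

Ratios: 4 / 1 = 4.0
This is a geometric sequence with common ratio r = 4.
Next term = 256 * 4 = 1024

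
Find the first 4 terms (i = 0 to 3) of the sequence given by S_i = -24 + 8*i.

This is an arithmetic sequence.
i=0: S_0 = -24 + 8*0 = -24
i=1: S_1 = -24 + 8*1 = -16
i=2: S_2 = -24 + 8*2 = -8
i=3: S_3 = -24 + 8*3 = 0
The first 4 terms are: [-24, -16, -8, 0]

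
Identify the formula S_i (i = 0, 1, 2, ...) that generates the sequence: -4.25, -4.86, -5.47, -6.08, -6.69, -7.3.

Check differences: -4.86 - -4.25 = -0.61
-5.47 - -4.86 = -0.61
Common difference d = -0.61.
First term a = -4.25.
Formula: S_i = -4.25 - 0.61*i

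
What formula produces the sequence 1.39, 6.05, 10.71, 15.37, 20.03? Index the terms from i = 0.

Check differences: 6.05 - 1.39 = 4.66
10.71 - 6.05 = 4.66
Common difference d = 4.66.
First term a = 1.39.
Formula: S_i = 1.39 + 4.66*i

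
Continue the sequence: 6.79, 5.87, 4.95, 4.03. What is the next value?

Differences: 5.87 - 6.79 = -0.92
This is an arithmetic sequence with common difference d = -0.92.
Next term = 4.03 + -0.92 = 3.11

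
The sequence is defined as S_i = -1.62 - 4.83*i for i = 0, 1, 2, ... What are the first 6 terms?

This is an arithmetic sequence.
i=0: S_0 = -1.62 + -4.83*0 = -1.62
i=1: S_1 = -1.62 + -4.83*1 = -6.45
i=2: S_2 = -1.62 + -4.83*2 = -11.28
i=3: S_3 = -1.62 + -4.83*3 = -16.11
i=4: S_4 = -1.62 + -4.83*4 = -20.94
i=5: S_5 = -1.62 + -4.83*5 = -25.77
The first 6 terms are: [-1.62, -6.45, -11.28, -16.11, -20.94, -25.77]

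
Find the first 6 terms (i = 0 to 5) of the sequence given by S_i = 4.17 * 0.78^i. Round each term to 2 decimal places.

This is a geometric sequence.
i=0: S_0 = 4.17 * 0.78^0 = 4.17
i=1: S_1 = 4.17 * 0.78^1 ≈ 3.25
i=2: S_2 = 4.17 * 0.78^2 ≈ 2.54
i=3: S_3 = 4.17 * 0.78^3 ≈ 1.98
i=4: S_4 = 4.17 * 0.78^4 ≈ 1.54
i=5: S_5 = 4.17 * 0.78^5 ≈ 1.2
The first 6 terms are: [4.17, 3.25, 2.54, 1.98, 1.54, 1.2]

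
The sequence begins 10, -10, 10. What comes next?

Ratios: -10 / 10 = -1.0
This is a geometric sequence with common ratio r = -1.
Next term = 10 * -1 = -10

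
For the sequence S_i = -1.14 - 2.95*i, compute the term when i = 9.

S_9 = -1.14 + -2.95*9 = -1.14 + -26.55 = -27.69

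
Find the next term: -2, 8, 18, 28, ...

Differences: 8 - -2 = 10
This is an arithmetic sequence with common difference d = 10.
Next term = 28 + 10 = 38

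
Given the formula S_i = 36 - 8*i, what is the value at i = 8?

S_8 = 36 + -8*8 = 36 + -64 = -28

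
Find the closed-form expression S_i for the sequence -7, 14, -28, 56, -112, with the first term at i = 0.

Check ratios: 14 / -7 = -2.0
Common ratio r = -2.
First term a = -7.
Formula: S_i = -7 * (-2)^i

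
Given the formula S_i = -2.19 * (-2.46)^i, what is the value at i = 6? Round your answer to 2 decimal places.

S_6 = -2.19 * (-2.46)^6 ≈ -2.19 * 221.6209 ≈ -485.35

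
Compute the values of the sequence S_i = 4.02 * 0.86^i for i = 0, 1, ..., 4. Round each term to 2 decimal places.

This is a geometric sequence.
i=0: S_0 = 4.02 * 0.86^0 = 4.02
i=1: S_1 = 4.02 * 0.86^1 ≈ 3.46
i=2: S_2 = 4.02 * 0.86^2 ≈ 2.97
i=3: S_3 = 4.02 * 0.86^3 ≈ 2.56
i=4: S_4 = 4.02 * 0.86^4 ≈ 2.2
The first 5 terms are: [4.02, 3.46, 2.97, 2.56, 2.2]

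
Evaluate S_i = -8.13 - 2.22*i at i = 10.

S_10 = -8.13 + -2.22*10 = -8.13 + -22.2 = -30.33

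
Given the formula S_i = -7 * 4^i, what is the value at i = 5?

S_5 = -7 * 4^5 = -7 * 1024 = -7168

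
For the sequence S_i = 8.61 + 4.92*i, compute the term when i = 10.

S_10 = 8.61 + 4.92*10 = 8.61 + 49.2 = 57.81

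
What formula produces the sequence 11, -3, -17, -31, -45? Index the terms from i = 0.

Check differences: -3 - 11 = -14
-17 - -3 = -14
Common difference d = -14.
First term a = 11.
Formula: S_i = 11 - 14*i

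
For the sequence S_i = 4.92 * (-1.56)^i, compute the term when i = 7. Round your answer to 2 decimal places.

S_7 = 4.92 * (-1.56)^7 ≈ 4.92 * -22.4839 ≈ -110.62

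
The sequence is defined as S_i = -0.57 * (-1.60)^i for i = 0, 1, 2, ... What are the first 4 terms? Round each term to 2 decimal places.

This is a geometric sequence.
i=0: S_0 = -0.57 * (-1.6)^0 = -0.57
i=1: S_1 = -0.57 * (-1.6)^1 ≈ 0.91
i=2: S_2 = -0.57 * (-1.6)^2 ≈ -1.46
i=3: S_3 = -0.57 * (-1.6)^3 ≈ 2.33
The first 4 terms are: [-0.57, 0.91, -1.46, 2.33]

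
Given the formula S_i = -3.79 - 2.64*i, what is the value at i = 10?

S_10 = -3.79 + -2.64*10 = -3.79 + -26.4 = -30.19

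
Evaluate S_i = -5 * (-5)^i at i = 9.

S_9 = -5 * (-5)^9 = -5 * -1953125 = 9765625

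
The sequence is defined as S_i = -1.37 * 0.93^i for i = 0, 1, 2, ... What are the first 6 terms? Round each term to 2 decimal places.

This is a geometric sequence.
i=0: S_0 = -1.37 * 0.93^0 = -1.37
i=1: S_1 = -1.37 * 0.93^1 ≈ -1.27
i=2: S_2 = -1.37 * 0.93^2 ≈ -1.18
i=3: S_3 = -1.37 * 0.93^3 ≈ -1.1
i=4: S_4 = -1.37 * 0.93^4 ≈ -1.02
i=5: S_5 = -1.37 * 0.93^5 ≈ -0.95
The first 6 terms are: [-1.37, -1.27, -1.18, -1.1, -1.02, -0.95]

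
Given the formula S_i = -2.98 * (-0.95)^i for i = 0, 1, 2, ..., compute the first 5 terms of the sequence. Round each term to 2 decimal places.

This is a geometric sequence.
i=0: S_0 = -2.98 * (-0.95)^0 = -2.98
i=1: S_1 = -2.98 * (-0.95)^1 ≈ 2.83
i=2: S_2 = -2.98 * (-0.95)^2 ≈ -2.69
i=3: S_3 = -2.98 * (-0.95)^3 ≈ 2.55
i=4: S_4 = -2.98 * (-0.95)^4 ≈ -2.43
The first 5 terms are: [-2.98, 2.83, -2.69, 2.55, -2.43]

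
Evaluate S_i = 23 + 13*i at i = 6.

S_6 = 23 + 13*6 = 23 + 78 = 101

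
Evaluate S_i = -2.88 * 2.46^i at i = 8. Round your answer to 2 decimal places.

S_8 = -2.88 * 2.46^8 ≈ -2.88 * 1341.1608 ≈ -3862.54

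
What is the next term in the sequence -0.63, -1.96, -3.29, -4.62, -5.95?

Differences: -1.96 - -0.63 = -1.33
This is an arithmetic sequence with common difference d = -1.33.
Next term = -5.95 + -1.33 = -7.28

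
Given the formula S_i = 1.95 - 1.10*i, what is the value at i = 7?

S_7 = 1.95 + -1.1*7 = 1.95 + -7.7 = -5.75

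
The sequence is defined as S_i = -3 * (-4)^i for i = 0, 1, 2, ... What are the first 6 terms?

This is a geometric sequence.
i=0: S_0 = -3 * (-4)^0 = -3
i=1: S_1 = -3 * (-4)^1 = 12
i=2: S_2 = -3 * (-4)^2 = -48
i=3: S_3 = -3 * (-4)^3 = 192
i=4: S_4 = -3 * (-4)^4 = -768
i=5: S_5 = -3 * (-4)^5 = 3072
The first 6 terms are: [-3, 12, -48, 192, -768, 3072]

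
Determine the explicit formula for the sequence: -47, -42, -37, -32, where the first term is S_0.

Check differences: -42 - -47 = 5
-37 - -42 = 5
Common difference d = 5.
First term a = -47.
Formula: S_i = -47 + 5*i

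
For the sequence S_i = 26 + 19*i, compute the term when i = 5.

S_5 = 26 + 19*5 = 26 + 95 = 121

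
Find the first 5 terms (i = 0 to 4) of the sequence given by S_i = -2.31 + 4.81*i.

This is an arithmetic sequence.
i=0: S_0 = -2.31 + 4.81*0 = -2.31
i=1: S_1 = -2.31 + 4.81*1 = 2.5
i=2: S_2 = -2.31 + 4.81*2 = 7.31
i=3: S_3 = -2.31 + 4.81*3 = 12.12
i=4: S_4 = -2.31 + 4.81*4 = 16.93
The first 5 terms are: [-2.31, 2.5, 7.31, 12.12, 16.93]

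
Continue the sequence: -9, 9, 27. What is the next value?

Differences: 9 - -9 = 18
This is an arithmetic sequence with common difference d = 18.
Next term = 27 + 18 = 45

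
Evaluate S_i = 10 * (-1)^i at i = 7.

S_7 = 10 * (-1)^7 = 10 * -1 = -10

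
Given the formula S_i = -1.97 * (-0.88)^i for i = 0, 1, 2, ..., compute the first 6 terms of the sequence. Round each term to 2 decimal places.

This is a geometric sequence.
i=0: S_0 = -1.97 * (-0.88)^0 = -1.97
i=1: S_1 = -1.97 * (-0.88)^1 ≈ 1.73
i=2: S_2 = -1.97 * (-0.88)^2 ≈ -1.53
i=3: S_3 = -1.97 * (-0.88)^3 ≈ 1.34
i=4: S_4 = -1.97 * (-0.88)^4 ≈ -1.18
i=5: S_5 = -1.97 * (-0.88)^5 ≈ 1.04
The first 6 terms are: [-1.97, 1.73, -1.53, 1.34, -1.18, 1.04]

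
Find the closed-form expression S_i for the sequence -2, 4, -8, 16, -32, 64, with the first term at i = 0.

Check ratios: 4 / -2 = -2.0
Common ratio r = -2.
First term a = -2.
Formula: S_i = -2 * (-2)^i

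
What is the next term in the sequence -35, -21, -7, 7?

Differences: -21 - -35 = 14
This is an arithmetic sequence with common difference d = 14.
Next term = 7 + 14 = 21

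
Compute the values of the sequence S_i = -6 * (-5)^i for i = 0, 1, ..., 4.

This is a geometric sequence.
i=0: S_0 = -6 * (-5)^0 = -6
i=1: S_1 = -6 * (-5)^1 = 30
i=2: S_2 = -6 * (-5)^2 = -150
i=3: S_3 = -6 * (-5)^3 = 750
i=4: S_4 = -6 * (-5)^4 = -3750
The first 5 terms are: [-6, 30, -150, 750, -3750]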